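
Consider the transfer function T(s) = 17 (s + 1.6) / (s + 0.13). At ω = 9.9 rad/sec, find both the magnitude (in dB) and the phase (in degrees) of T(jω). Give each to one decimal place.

|T| = 24.7 dB, ∠T = -8.4°

|j9.9 + 1.6| = √(9.9² + 1.6²) = 10.03
|j9.9 + 0.13| = √(9.9² + 0.13²) = 9.901
|T(j9.9)| = 17 × 10.03 / 9.901 = 17.219
20 log₁₀(17.219) = 24.72 dB
∠(j9.9 + 1.6) = arctan(9.9/1.6) = 80.82°
∠(j9.9 + 0.13) = arctan(9.9/0.13) = 89.25°
∠T(j9.9) = 80.82° − 89.25° = -8.43°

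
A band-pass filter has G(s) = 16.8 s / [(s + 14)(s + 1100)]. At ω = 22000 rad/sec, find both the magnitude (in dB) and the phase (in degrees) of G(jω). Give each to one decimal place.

|G| = -62.4 dB, ∠G = -87.1°

|j22000| = 2.2e+04
|j22000 + 14| = √(22000² + 14²) = 2.2e+04
|j22000 + 1100| = √(22000² + 1100²) = 2.203e+04
|G(j22000)| = 16.8 × 2.2e+04 / (2.2e+04 × 2.203e+04) = 0.00076268
20 log₁₀(0.00076268) = -62.35 dB
∠(j22000) = 90.00°
∠(j22000 + 14) = arctan(22000/14) = 89.96°
∠(j22000 + 1100) = arctan(22000/1100) = 87.14°
∠G(j22000) = 90.00° − (89.96° + 87.14°) = -87.10°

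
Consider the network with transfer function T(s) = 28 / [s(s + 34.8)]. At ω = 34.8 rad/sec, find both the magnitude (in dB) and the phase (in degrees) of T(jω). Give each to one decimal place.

|j34.8 + 34.8| = √(34.8² + 34.8²) = 49.21
|j34.8| = 34.8
|T(j34.8)| = 28 / (49.21 × 34.8) = 0.016349
20 log₁₀(0.016349) = -35.73 dB
∠(j34.8 + 34.8) = arctan(34.8/34.8) = 45.00°
∠(j34.8) = 90.00°
∠T(j34.8) = − (45.00° + 90.00°) = -135.00°

|T| = -35.7 dB, ∠T = -135.0 deg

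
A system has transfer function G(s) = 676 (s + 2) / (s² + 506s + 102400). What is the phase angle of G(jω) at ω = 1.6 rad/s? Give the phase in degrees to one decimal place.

∠(j1.6 + 2) = arctan(1.6/2) = 38.66°
∠[(j1.6)² + 506(j1.6) + 102400] = ∠[1.024e+05 + j809.6] = 0.45°
∠G(j1.6) = 38.66° − 0.45° = 38.21°

38.2°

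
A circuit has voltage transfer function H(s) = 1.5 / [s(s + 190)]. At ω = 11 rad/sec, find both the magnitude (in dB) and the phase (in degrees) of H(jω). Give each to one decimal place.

|j11 + 190| = √(11² + 190²) = 190.3
|j11| = 11
|H(j11)| = 1.5 / (190.3 × 11) = 0.0007165
20 log₁₀(0.0007165) = -62.90 dB
∠(j11 + 190) = arctan(11/190) = 3.31°
∠(j11) = 90.00°
∠H(j11) = − (3.31° + 90.00°) = -93.31°

|H| = -62.9 dB, ∠H = -93.3°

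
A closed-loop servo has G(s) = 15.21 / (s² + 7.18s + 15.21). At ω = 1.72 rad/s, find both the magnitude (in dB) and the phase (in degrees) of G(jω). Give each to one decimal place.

|(j1.72)² + 7.18(j1.72) + 15.21| = |12.252 + j12.35| = 17.4
|G(j1.72)| = 15.21 / 17.4 = 0.87435
20 log₁₀(0.87435) = -1.17 dB
∠[(j1.72)² + 7.18(j1.72) + 15.21] = ∠[12.252 + j12.35] = 45.23°
∠G(j1.72) = −45.23° = -45.23°

|G| = -1.2 dB, ∠G = -45.2°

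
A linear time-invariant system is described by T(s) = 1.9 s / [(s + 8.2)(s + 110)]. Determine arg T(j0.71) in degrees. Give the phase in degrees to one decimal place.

∠(j0.71) = 90.00°
∠(j0.71 + 8.2) = arctan(0.71/8.2) = 4.95°
∠(j0.71 + 110) = arctan(0.71/110) = 0.37°
∠T(j0.71) = 90.00° − (4.95° + 0.37°) = 84.68°

84.7°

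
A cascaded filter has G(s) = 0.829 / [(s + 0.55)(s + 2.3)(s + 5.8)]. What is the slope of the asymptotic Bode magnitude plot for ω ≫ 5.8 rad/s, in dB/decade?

-60 dB/decade

With 0 zeros and 3 poles, the high-frequency asymptotic slope is 20 × (0 − 3) = -60 dB/decade.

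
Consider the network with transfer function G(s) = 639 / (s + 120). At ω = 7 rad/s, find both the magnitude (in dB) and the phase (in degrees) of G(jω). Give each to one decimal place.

|j7 + 120| = √(7² + 120²) = 120.2
|G(j7)| = 639 / 120.2 = 5.316
20 log₁₀(5.316) = 14.51 dB
∠(j7 + 120) = arctan(7/120) = 3.34°
∠G(j7) = −3.34° = -3.34°

|G| = 14.5 dB, ∠G = -3.3°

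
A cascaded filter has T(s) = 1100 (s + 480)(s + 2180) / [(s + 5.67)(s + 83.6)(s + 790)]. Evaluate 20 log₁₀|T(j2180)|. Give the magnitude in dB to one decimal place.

|j2180 + 480| = √(2180² + 480²) = 2232
|j2180 + 2180| = √(2180² + 2180²) = 3083
|j2180 + 5.67| = √(2180² + 5.67²) = 2180
|j2180 + 83.6| = √(2180² + 83.6²) = 2182
|j2180 + 790| = √(2180² + 790²) = 2319
|T(j2180)| = 1100 × 2232 × 3083 / (2180 × 2182 × 2319) = 0.68646
20 log₁₀(0.68646) = -3.27 dB

-3.3 dB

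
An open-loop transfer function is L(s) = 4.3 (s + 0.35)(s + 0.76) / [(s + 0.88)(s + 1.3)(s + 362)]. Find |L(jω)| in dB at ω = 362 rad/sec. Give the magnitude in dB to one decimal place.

|j362 + 0.35| = √(362² + 0.35²) = 362
|j362 + 0.76| = √(362² + 0.76²) = 362
|j362 + 0.88| = √(362² + 0.88²) = 362
|j362 + 1.3| = √(362² + 1.3²) = 362
|j362 + 362| = √(362² + 362²) = 511.9
|L(j362)| = 4.3 × 362 × 362 / (362 × 362 × 511.9) = 0.0083993
20 log₁₀(0.0083993) = -41.52 dB

-41.5 dB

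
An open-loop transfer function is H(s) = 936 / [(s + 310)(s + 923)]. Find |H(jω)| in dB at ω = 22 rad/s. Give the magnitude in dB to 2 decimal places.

-49.73 dB

|j22 + 310| = √(22² + 310²) = 310.8
|j22 + 923| = √(22² + 923²) = 923.3
|H(j22)| = 936 / (310.8 × 923.3) = 0.0032621
20 log₁₀(0.0032621) = -49.730 dB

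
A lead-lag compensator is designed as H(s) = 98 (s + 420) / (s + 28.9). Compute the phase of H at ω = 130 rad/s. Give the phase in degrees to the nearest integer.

∠(j130 + 420) = arctan(130/420) = 17.20°
∠(j130 + 28.9) = arctan(130/28.9) = 77.47°
∠H(j130) = 17.20° − 77.47° = -60.27°

-60°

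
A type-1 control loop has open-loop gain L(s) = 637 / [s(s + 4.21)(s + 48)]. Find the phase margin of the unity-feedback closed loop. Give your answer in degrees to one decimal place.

Gain crossover: |L(jω)| = 1 at ω ≈ 2.66 rad s⁻¹.
∠L(j2.66) = −90° − arctan(2.66/4.21) − arctan(2.66/48) ≈ -125.46°
PM = 180° + (-125.46°) = 54.54°

54.5°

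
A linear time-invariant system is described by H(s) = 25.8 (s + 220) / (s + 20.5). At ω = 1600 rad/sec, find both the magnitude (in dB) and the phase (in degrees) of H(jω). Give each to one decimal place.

|H| = 28.3 dB, ∠H = -7.1°

|j1600 + 220| = √(1600² + 220²) = 1615
|j1600 + 20.5| = √(1600² + 20.5²) = 1600
|H(j1600)| = 25.8 × 1615 / 1600 = 26.041
20 log₁₀(26.041) = 28.31 dB
∠(j1600 + 220) = arctan(1600/220) = 82.17°
∠(j1600 + 20.5) = arctan(1600/20.5) = 89.27°
∠H(j1600) = 82.17° − 89.27° = -7.10°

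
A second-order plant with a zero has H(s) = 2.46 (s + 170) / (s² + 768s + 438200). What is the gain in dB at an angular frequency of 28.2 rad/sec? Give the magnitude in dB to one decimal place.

-60.3 dB

|j28.2 + 170| = √(28.2² + 170²) = 172.3
|(j28.2)² + 768(j28.2) + 438200| = |4.374e+05 + j21658| = 4.379e+05
|H(j28.2)| = 2.46 × 172.3 / 4.379e+05 = 0.00096797
20 log₁₀(0.00096797) = -60.28 dB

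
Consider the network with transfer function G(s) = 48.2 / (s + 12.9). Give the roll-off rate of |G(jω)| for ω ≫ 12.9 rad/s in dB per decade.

-20 dB/decade

With 0 zeros and 1 pole, the high-frequency asymptotic slope is 20 × (0 − 1) = -20 dB/decade.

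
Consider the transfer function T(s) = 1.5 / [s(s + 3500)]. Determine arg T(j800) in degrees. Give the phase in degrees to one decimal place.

∠(j800 + 3500) = arctan(800/3500) = 12.88°
∠(j800) = 90.00°
∠T(j800) = − (12.88° + 90.00°) = -102.88°

-102.9°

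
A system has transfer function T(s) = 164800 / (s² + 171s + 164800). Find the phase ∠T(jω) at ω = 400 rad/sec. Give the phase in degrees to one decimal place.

-86.0°

∠[(j400)² + 171(j400) + 164800] = ∠[4800 + j68400] = 85.99°
∠T(j400) = −85.99° = -85.99°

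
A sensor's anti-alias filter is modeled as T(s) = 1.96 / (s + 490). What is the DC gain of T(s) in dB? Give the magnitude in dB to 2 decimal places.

T(0) = 1.96 / 490 = 0.004
20 log₁₀(0.004) = -47.959 dB

-47.96 dB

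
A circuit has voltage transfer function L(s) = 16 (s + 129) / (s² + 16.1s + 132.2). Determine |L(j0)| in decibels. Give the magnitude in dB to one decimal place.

L(0) = 16 × 129 / 132.2 = 15.613
20 log₁₀(15.613) = 23.87 dB

23.9 dB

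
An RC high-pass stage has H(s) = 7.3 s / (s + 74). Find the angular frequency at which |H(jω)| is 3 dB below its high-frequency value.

For a single-pole high-pass, the −3 dB point is at the pole: ω = 74 rad/sec.

74 rad/sec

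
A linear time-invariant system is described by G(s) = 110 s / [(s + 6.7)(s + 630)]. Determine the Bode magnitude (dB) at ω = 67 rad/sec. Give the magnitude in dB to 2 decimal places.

|j67| = 67
|j67 + 6.7| = √(67² + 6.7²) = 67.33
|j67 + 630| = √(67² + 630²) = 633.6
|G(j67)| = 110 × 67 / (67.33 × 633.6) = 0.17276
20 log₁₀(0.17276) = -15.251 dB

-15.25 dB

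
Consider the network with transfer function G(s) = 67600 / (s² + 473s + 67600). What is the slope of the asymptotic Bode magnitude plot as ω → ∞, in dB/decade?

With 0 zeros and 2 poles, the high-frequency asymptotic slope is 20 × (0 − 2) = -40 dB/decade.

-40 dB/decade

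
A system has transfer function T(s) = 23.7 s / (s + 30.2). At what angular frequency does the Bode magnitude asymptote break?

The single real pole at s = −30.2 gives a corner at ω = 30.2 rad/s.

30.2 rad/s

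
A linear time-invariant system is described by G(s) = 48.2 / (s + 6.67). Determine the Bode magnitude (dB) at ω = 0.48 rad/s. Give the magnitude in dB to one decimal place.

17.2 dB

|j0.48 + 6.67| = √(0.48² + 6.67²) = 6.687
|G(j0.48)| = 48.2 / 6.687 = 7.2077
20 log₁₀(7.2077) = 17.16 dB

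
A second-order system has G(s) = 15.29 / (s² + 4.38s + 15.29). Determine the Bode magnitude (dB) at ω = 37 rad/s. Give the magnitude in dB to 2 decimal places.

|(j37)² + 4.38(j37) + 15.29| = |-1353.7 + j162.06| = 1363
|G(j37)| = 15.29 / 1363 = 0.011215
20 log₁₀(0.011215) = -39.004 dB

-39.00 dB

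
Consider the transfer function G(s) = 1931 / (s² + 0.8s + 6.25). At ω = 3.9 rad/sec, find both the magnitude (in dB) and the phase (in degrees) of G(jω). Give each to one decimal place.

|G| = 46.2 dB, ∠G = -160.8°

|(j3.9)² + 0.8(j3.9) + 6.25| = |-8.96 + j3.12| = 9.488
|G(j3.9)| = 1931 / 9.488 = 203.53
20 log₁₀(203.53) = 46.17 dB
∠[(j3.9)² + 0.8(j3.9) + 6.25] = ∠[-8.96 + j3.12] = 160.80°
∠G(j3.9) = −160.80° = -160.80°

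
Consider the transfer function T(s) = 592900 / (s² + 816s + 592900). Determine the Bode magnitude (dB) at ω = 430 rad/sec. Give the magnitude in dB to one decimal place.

0.8 dB

|(j430)² + 816(j430) + 592900| = |4.08e+05 + j3.5088e+05| = 5.381e+05
|T(j430)| = 592900 / 5.381e+05 = 1.1018
20 log₁₀(1.1018) = 0.84 dB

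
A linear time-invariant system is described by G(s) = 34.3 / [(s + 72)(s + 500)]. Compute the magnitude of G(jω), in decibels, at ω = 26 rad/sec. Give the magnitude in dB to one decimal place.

|j26 + 72| = √(26² + 72²) = 76.55
|j26 + 500| = √(26² + 500²) = 500.7
|G(j26)| = 34.3 / (76.55 × 500.7) = 0.00089493
20 log₁₀(0.00089493) = -60.96 dB

-61.0 dB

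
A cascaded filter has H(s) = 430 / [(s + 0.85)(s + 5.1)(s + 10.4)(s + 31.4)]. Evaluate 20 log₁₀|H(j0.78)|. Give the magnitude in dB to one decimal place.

|j0.78 + 0.85| = √(0.78² + 0.85²) = 1.154
|j0.78 + 5.1| = √(0.78² + 5.1²) = 5.159
|j0.78 + 10.4| = √(0.78² + 10.4²) = 10.43
|j0.78 + 31.4| = √(0.78² + 31.4²) = 31.41
|H(j0.78)| = 430 / (1.154 × 5.159 × 10.43 × 31.41) = 0.22054
20 log₁₀(0.22054) = -13.13 dB

-13.1 dB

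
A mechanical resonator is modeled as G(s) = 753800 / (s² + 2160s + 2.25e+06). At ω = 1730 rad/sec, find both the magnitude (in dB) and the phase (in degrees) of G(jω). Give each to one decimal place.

|G| = -14.1 dB, ∠G = -101.2°

|(j1730)² + 2160(j1730) + 2.25e+06| = |-7.429e+05 + j3.7368e+06| = 3.81e+06
|G(j1730)| = 753800 / 3.81e+06 = 0.19785
20 log₁₀(0.19785) = -14.07 dB
∠[(j1730)² + 2160(j1730) + 2.25e+06] = ∠[-7.429e+05 + j3.7368e+06] = 101.24°
∠G(j1730) = −101.24° = -101.24°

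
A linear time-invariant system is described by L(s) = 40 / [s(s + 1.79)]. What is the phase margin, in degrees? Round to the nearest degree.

Gain crossover: |L(jω)| = 1 at ω ≈ 6.2 rad/s.
∠L(j6.2) = −90° − arctan(6.2/1.79) ≈ -163.89°
PM = 180° + (-163.89°) = 16.11°

16 deg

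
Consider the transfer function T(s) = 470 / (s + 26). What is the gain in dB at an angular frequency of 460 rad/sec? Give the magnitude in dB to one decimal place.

0.2 dB

|j460 + 26| = √(460² + 26²) = 460.7
|T(j460)| = 470 / 460.7 = 1.0201
20 log₁₀(1.0201) = 0.17 dB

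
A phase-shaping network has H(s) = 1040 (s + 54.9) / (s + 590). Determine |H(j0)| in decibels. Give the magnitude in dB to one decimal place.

39.7 dB

H(0) = 1040 × 54.9 / 590 = 96.773
20 log₁₀(96.773) = 39.72 dB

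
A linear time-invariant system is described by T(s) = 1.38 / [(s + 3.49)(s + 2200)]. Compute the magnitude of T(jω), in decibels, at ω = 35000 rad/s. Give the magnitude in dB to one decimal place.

-179.0 dB

|j35000 + 3.49| = √(35000² + 3.49²) = 3.5e+04
|j35000 + 2200| = √(35000² + 2200²) = 3.507e+04
|T(j35000)| = 1.38 / (3.5e+04 × 3.507e+04) = 1.1243e-09
20 log₁₀(1.1243e-09) = -178.98 dB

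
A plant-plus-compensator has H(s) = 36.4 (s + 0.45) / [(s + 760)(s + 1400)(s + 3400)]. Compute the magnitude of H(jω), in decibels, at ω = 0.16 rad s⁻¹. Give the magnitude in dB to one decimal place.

|j0.16 + 0.45| = √(0.16² + 0.45²) = 0.4776
|j0.16 + 760| = √(0.16² + 760²) = 760
|j0.16 + 1400| = √(0.16² + 1400²) = 1400
|j0.16 + 3400| = √(0.16² + 3400²) = 3400
|H(j0.16)| = 36.4 × 0.4776 / (760 × 1400 × 3400) = 4.8056e-09
20 log₁₀(4.8056e-09) = -166.37 dB

-166.4 dB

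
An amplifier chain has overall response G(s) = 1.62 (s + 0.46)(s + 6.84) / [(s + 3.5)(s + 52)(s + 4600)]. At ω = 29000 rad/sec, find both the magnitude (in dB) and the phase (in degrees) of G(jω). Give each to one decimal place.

|G| = -85.2 dB, ∠G = -80.9°

|j29000 + 0.46| = √(29000² + 0.46²) = 2.9e+04
|j29000 + 6.84| = √(29000² + 6.84²) = 2.9e+04
|j29000 + 3.5| = √(29000² + 3.5²) = 2.9e+04
|j29000 + 52| = √(29000² + 52²) = 2.9e+04
|j29000 + 4600| = √(29000² + 4600²) = 2.936e+04
|G(j29000)| = 1.62 × 2.9e+04 × 2.9e+04 / (2.9e+04 × 2.9e+04 × 2.936e+04) = 5.5172e-05
20 log₁₀(5.5172e-05) = -85.17 dB
∠(j29000 + 0.46) = arctan(29000/0.46) = 90.00°
∠(j29000 + 6.84) = arctan(29000/6.84) = 89.99°
∠(j29000 + 3.5) = arctan(29000/3.5) = 89.99°
∠(j29000 + 52) = arctan(29000/52) = 89.90°
∠(j29000 + 4600) = arctan(29000/4600) = 80.99°
∠G(j29000) = 90.00° + 89.99° − (89.99° + 89.90° + 80.99°) = -80.89°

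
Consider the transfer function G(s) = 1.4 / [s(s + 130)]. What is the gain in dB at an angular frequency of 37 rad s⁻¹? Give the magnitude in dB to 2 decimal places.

|j37 + 130| = √(37² + 130²) = 135.2
|j37| = 37
|G(j37)| = 1.4 / (135.2 × 37) = 0.00027994
20 log₁₀(0.00027994) = -71.059 dB

-71.06 dB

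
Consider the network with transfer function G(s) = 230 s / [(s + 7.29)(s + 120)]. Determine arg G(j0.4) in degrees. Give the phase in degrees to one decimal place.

86.7°

∠(j0.4) = 90.00°
∠(j0.4 + 7.29) = arctan(0.4/7.29) = 3.14°
∠(j0.4 + 120) = arctan(0.4/120) = 0.19°
∠G(j0.4) = 90.00° − (3.14° + 0.19°) = 86.67°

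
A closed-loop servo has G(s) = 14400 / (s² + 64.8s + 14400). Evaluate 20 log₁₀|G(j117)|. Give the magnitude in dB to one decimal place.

|(j117)² + 64.8(j117) + 14400| = |711 + j7581.6| = 7615
|G(j117)| = 14400 / 7615 = 1.891
20 log₁₀(1.891) = 5.53 dB

5.5 dB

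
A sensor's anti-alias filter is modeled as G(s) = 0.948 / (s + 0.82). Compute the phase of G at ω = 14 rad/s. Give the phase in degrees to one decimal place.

∠(j14 + 0.82) = arctan(14/0.82) = 86.65°
∠G(j14) = −86.65° = -86.65°

-86.6°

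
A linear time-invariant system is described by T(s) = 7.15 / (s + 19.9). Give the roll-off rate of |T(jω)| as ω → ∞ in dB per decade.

With 0 zeros and 1 pole, the high-frequency asymptotic slope is 20 × (0 − 1) = -20 dB/decade.

-20 dB/decade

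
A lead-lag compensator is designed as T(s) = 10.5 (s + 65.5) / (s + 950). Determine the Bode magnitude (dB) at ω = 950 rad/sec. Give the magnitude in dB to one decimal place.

17.4 dB

|j950 + 65.5| = √(950² + 65.5²) = 952.3
|j950 + 950| = √(950² + 950²) = 1344
|T(j950)| = 10.5 × 952.3 / 1344 = 7.4422
20 log₁₀(7.4422) = 17.43 dB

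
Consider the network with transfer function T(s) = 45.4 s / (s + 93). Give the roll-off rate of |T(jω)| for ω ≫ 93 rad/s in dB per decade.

With 1 zero and 1 pole, the high-frequency asymptotic slope is 20 × (1 − 1) = 0 dB/decade.

0 dB/decade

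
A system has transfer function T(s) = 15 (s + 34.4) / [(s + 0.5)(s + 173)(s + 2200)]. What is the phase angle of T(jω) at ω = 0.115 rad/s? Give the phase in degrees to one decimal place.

∠(j0.115 + 34.4) = arctan(0.115/34.4) = 0.19°
∠(j0.115 + 0.5) = arctan(0.115/0.5) = 12.95°
∠(j0.115 + 173) = arctan(0.115/173) = 0.04°
∠(j0.115 + 2200) = arctan(0.115/2200) = 0.00°
∠T(j0.115) = 0.19° − (12.95° + 0.04° + 0.00°) = -12.80°

-12.8°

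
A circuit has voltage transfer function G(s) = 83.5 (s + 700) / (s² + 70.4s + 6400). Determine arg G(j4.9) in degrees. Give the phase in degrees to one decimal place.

-2.7°

∠(j4.9 + 700) = arctan(4.9/700) = 0.40°
∠[(j4.9)² + 70.4(j4.9) + 6400] = ∠[6376 + j344.96] = 3.10°
∠G(j4.9) = 0.40° − 3.10° = -2.70°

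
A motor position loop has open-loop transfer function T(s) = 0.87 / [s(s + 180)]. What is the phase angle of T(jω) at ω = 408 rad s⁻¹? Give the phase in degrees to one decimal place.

∠(j408 + 180) = arctan(408/180) = 66.19°
∠(j408) = 90.00°
∠T(j408) = − (66.19° + 90.00°) = -156.19°

-156.2°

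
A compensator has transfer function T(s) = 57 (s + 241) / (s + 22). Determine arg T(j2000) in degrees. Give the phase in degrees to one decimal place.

-6.2°

∠(j2000 + 241) = arctan(2000/241) = 83.13°
∠(j2000 + 22) = arctan(2000/22) = 89.37°
∠T(j2000) = 83.13° − 89.37° = -6.24°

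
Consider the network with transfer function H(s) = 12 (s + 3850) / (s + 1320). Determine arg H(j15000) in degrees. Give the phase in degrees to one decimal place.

-9.4 deg

∠(j15000 + 3850) = arctan(15000/3850) = 75.60°
∠(j15000 + 1320) = arctan(15000/1320) = 84.97°
∠H(j15000) = 75.60° − 84.97° = -9.37°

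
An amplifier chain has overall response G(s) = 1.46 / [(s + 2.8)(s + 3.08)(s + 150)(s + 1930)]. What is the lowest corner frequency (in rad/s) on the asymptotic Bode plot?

2.8 rad/s

Break frequencies occur at each pole and zero magnitude: 2.8 rad/s, 3.08 rad/s, 150 rad/s, 1930 rad/s.
The lowest is 2.8 rad/s.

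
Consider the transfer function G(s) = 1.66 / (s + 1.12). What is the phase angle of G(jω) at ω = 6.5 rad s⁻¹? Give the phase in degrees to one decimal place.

-80.2°

∠(j6.5 + 1.12) = arctan(6.5/1.12) = 80.22°
∠G(j6.5) = −80.22° = -80.22°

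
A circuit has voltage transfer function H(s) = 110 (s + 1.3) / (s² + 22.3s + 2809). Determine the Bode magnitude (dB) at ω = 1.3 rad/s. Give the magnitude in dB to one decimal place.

|j1.3 + 1.3| = √(1.3² + 1.3²) = 1.838
|(j1.3)² + 22.3(j1.3) + 2809| = |2807.3 + j28.99| = 2807
|H(j1.3)| = 110 × 1.838 / 2807 = 0.072034
20 log₁₀(0.072034) = -22.85 dB

-22.8 dB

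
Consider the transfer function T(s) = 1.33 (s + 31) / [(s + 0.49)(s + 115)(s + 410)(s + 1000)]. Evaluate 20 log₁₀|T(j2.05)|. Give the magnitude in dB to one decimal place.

|j2.05 + 31| = √(2.05² + 31²) = 31.07
|j2.05 + 0.49| = √(2.05² + 0.49²) = 2.108
|j2.05 + 115| = √(2.05² + 115²) = 115
|j2.05 + 410| = √(2.05² + 410²) = 410
|j2.05 + 1000| = √(2.05² + 1000²) = 1000
|T(j2.05)| = 1.33 × 31.07 / (2.108 × 115 × 410 × 1000) = 4.157e-07
20 log₁₀(4.157e-07) = -127.62 dB

-127.6 dB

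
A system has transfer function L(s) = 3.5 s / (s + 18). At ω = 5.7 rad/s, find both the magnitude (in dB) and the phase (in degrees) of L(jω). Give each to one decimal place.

|j5.7| = 5.7
|j5.7 + 18| = √(5.7² + 18²) = 18.88
|L(j5.7)| = 3.5 × 5.7 / 18.88 = 1.0566
20 log₁₀(1.0566) = 0.48 dB
∠(j5.7) = 90.00°
∠(j5.7 + 18) = arctan(5.7/18) = 17.57°
∠L(j5.7) = 90.00° − 17.57° = 72.43°

|L| = 0.5 dB, ∠L = 72.4 deg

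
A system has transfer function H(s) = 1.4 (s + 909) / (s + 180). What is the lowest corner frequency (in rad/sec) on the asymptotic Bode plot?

Break frequencies occur at each pole and zero magnitude: 180 rad/sec, 909 rad/sec.
The lowest is 180 rad/sec.

180 rad/sec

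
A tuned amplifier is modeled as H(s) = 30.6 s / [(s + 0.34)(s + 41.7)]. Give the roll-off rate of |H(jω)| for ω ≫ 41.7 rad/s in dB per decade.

-20 dB/decade

With 1 zero and 2 poles, the high-frequency asymptotic slope is 20 × (1 − 2) = -20 dB/decade.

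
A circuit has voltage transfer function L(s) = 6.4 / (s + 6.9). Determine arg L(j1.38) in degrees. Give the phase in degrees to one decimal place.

-11.3 deg

∠(j1.38 + 6.9) = arctan(1.38/6.9) = 11.31°
∠L(j1.38) = −11.31° = -11.31°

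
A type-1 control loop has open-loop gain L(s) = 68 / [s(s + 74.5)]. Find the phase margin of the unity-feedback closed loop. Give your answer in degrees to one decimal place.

Gain crossover: |L(jω)| = 1 at ω ≈ 0.913 rad/sec.
∠L(j0.913) = −90° − arctan(0.913/74.5) ≈ -90.70°
PM = 180° + (-90.70°) = 89.30°

89.3 deg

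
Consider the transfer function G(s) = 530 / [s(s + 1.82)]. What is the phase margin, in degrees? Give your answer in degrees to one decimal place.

4.5°

Gain crossover: |G(jω)| = 1 at ω ≈ 23 rad s⁻¹.
∠G(j23) = −90° − arctan(23/1.82) ≈ -175.47°
PM = 180° + (-175.47°) = 4.53°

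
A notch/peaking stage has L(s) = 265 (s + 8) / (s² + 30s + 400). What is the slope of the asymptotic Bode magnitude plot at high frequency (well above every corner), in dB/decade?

With 1 zero and 2 poles, the high-frequency asymptotic slope is 20 × (1 − 2) = -20 dB/decade.

-20 dB/decade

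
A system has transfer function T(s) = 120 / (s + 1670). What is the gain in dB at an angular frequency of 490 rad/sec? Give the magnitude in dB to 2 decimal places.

-23.23 dB

|j490 + 1670| = √(490² + 1670²) = 1740
|T(j490)| = 120 / 1740 = 0.06895
20 log₁₀(0.06895) = -23.229 dB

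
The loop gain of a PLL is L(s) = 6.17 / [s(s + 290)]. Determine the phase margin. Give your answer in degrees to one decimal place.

Gain crossover: |L(jω)| = 1 at ω ≈ 0.0213 rad/sec.
∠L(j0.0213) = −90° − arctan(0.0213/290) ≈ -90.00°
PM = 180° + (-90.00°) = 90.00°

90.0 deg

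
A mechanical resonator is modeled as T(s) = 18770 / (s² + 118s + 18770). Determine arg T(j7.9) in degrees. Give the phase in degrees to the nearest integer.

∠[(j7.9)² + 118(j7.9) + 18770] = ∠[18708 + j932.2] = 2.85°
∠T(j7.9) = −2.85° = -2.85°

-3°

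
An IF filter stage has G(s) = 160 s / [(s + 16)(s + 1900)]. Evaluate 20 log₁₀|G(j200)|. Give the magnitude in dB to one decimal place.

|j200| = 200
|j200 + 16| = √(200² + 16²) = 200.6
|j200 + 1900| = √(200² + 1900²) = 1910
|G(j200)| = 160 × 200 / (200.6 × 1910) = 0.083481
20 log₁₀(0.083481) = -21.57 dB

-21.6 dB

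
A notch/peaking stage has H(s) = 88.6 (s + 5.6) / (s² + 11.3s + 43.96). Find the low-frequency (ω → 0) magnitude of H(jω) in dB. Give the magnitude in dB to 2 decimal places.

21.05 dB

H(0) = 88.6 × 5.6 / 43.96 = 11.287
20 log₁₀(11.287) = 21.051 dB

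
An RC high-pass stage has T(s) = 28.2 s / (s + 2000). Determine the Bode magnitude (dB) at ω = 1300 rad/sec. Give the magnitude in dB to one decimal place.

23.7 dB

|j1300| = 1300
|j1300 + 2000| = √(1300² + 2000²) = 2385
|T(j1300)| = 28.2 × 1300 / 2385 = 15.369
20 log₁₀(15.369) = 23.73 dB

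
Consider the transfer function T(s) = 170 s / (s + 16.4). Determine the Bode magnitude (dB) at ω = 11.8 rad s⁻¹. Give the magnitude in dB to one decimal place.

|j11.8| = 11.8
|j11.8 + 16.4| = √(11.8² + 16.4²) = 20.2
|T(j11.8)| = 170 × 11.8 / 20.2 = 99.287
20 log₁₀(99.287) = 39.94 dB

39.9 dB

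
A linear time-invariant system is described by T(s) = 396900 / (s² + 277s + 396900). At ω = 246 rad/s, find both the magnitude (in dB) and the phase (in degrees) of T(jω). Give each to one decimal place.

|(j246)² + 277(j246) + 396900| = |3.3638e+05 + j68142| = 3.432e+05
|T(j246)| = 396900 / 3.432e+05 = 1.1564
20 log₁₀(1.1564) = 1.26 dB
∠[(j246)² + 277(j246) + 396900] = ∠[3.3638e+05 + j68142] = 11.45°
∠T(j246) = −11.45° = -11.45°

|T| = 1.3 dB, ∠T = -11.5°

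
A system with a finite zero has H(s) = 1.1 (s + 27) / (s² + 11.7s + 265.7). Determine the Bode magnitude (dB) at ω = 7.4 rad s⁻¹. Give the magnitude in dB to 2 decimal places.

|j7.4 + 27| = √(7.4² + 27²) = 28
|(j7.4)² + 11.7(j7.4) + 265.7| = |210.94 + j86.58| = 228
|H(j7.4)| = 1.1 × 28 / 228 = 0.13506
20 log₁₀(0.13506) = -17.390 dB

-17.39 dB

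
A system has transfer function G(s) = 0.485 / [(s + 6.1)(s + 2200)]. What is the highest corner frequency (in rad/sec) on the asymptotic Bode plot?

Break frequencies occur at each pole and zero magnitude: 6.1 rad/sec, 2200 rad/sec.
The highest is 2200 rad/sec.

2200 rad/sec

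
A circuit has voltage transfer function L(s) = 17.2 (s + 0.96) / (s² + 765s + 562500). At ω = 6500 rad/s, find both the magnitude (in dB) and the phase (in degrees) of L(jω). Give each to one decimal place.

|j6500 + 0.96| = √(6500² + 0.96²) = 6500
|(j6500)² + 765(j6500) + 562500| = |-4.1688e+07 + j4.9725e+06| = 4.198e+07
|L(j6500)| = 17.2 × 6500 / 4.198e+07 = 0.002663
20 log₁₀(0.002663) = -51.49 dB
∠(j6500 + 0.96) = arctan(6500/0.96) = 89.99°
∠[(j6500)² + 765(j6500) + 562500] = ∠[-4.1688e+07 + j4.9725e+06] = 173.20°
∠L(j6500) = 89.99° − 173.20° = -83.21°

|L| = -51.5 dB, ∠L = -83.2°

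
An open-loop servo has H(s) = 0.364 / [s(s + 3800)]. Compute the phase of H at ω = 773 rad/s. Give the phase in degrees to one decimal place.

∠(j773 + 3800) = arctan(773/3800) = 11.50°
∠(j773) = 90.00°
∠H(j773) = − (11.50° + 90.00°) = -101.50°

-101.5°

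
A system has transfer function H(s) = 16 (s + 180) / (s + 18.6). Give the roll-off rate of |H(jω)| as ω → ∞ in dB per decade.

With 1 zero and 1 pole, the high-frequency asymptotic slope is 20 × (1 − 1) = 0 dB/decade.

0 dB/decade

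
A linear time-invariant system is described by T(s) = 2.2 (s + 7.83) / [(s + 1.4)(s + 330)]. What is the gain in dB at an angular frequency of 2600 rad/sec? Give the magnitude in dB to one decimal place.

-61.5 dB

|j2600 + 7.83| = √(2600² + 7.83²) = 2600
|j2600 + 1.4| = √(2600² + 1.4²) = 2600
|j2600 + 330| = √(2600² + 330²) = 2621
|T(j2600)| = 2.2 × 2600 / (2600 × 2621) = 0.00083942
20 log₁₀(0.00083942) = -61.52 dB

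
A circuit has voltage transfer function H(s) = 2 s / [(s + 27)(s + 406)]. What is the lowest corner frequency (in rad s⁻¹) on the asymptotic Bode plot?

27 rad s⁻¹

Break frequencies occur at each pole and zero magnitude: 27 rad s⁻¹, 406 rad s⁻¹.
The lowest is 27 rad s⁻¹.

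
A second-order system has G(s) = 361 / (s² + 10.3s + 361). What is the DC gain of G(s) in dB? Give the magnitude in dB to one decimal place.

0.0 dB

G(0) = 361 / 361 = 1
20 log₁₀(1) = 0.00 dB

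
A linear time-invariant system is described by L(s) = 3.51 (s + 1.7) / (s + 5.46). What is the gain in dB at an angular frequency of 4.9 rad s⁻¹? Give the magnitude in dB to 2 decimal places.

7.89 dB

|j4.9 + 1.7| = √(4.9² + 1.7²) = 5.187
|j4.9 + 5.46| = √(4.9² + 5.46²) = 7.336
|L(j4.9)| = 3.51 × 5.187 / 7.336 = 2.4814
20 log₁₀(2.4814) = 7.894 dB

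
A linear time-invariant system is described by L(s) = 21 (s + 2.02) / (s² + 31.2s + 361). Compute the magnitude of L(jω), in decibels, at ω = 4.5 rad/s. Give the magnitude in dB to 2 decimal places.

|j4.5 + 2.02| = √(4.5² + 2.02²) = 4.933
|(j4.5)² + 31.2(j4.5) + 361| = |340.75 + j140.4| = 368.5
|L(j4.5)| = 21 × 4.933 / 368.5 = 0.28107
20 log₁₀(0.28107) = -11.024 dB

-11.02 dB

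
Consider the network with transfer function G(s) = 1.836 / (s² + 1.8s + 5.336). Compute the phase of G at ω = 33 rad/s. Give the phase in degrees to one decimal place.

∠[(j33)² + 1.8(j33) + 5.336] = ∠[-1083.7 + j59.4] = 176.86°
∠G(j33) = −176.86° = -176.86°

-176.9°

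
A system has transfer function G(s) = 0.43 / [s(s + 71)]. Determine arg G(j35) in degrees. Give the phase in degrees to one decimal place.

∠(j35 + 71) = arctan(35/71) = 26.24°
∠(j35) = 90.00°
∠G(j35) = − (26.24° + 90.00°) = -116.24°

-116.2°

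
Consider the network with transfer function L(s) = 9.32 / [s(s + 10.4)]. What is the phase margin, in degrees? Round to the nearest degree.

Gain crossover: |L(jω)| = 1 at ω ≈ 0.893 rad/sec.
∠L(j0.893) = −90° − arctan(0.893/10.4) ≈ -94.91°
PM = 180° + (-94.91°) = 85.09°

85°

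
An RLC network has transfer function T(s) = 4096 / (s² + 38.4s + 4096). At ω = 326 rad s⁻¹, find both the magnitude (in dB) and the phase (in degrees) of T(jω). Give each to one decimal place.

|(j326)² + 38.4(j326) + 4096| = |-1.0218e+05 + j12518| = 1.029e+05
|T(j326)| = 4096 / 1.029e+05 = 0.039789
20 log₁₀(0.039789) = -28.00 dB
∠[(j326)² + 38.4(j326) + 4096] = ∠[-1.0218e+05 + j12518] = 173.02°
∠T(j326) = −173.02° = -173.02°

|T| = -28.0 dB, ∠T = -173.0°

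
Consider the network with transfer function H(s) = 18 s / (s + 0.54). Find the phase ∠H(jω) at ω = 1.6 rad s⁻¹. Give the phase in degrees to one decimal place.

∠(j1.6) = 90.00°
∠(j1.6 + 0.54) = arctan(1.6/0.54) = 71.35°
∠H(j1.6) = 90.00° − 71.35° = 18.65°

18.6 deg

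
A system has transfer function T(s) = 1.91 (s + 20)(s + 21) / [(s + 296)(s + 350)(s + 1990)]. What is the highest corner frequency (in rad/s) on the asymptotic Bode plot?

1990 rad/s

Break frequencies occur at each pole and zero magnitude: 20 rad/s, 21 rad/s, 296 rad/s, 350 rad/s, 1990 rad/s.
The highest is 1990 rad/s.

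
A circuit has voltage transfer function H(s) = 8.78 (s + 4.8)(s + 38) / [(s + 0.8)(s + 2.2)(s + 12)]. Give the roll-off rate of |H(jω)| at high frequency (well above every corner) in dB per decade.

-20 dB/decade

With 2 zeros and 3 poles, the high-frequency asymptotic slope is 20 × (2 − 3) = -20 dB/decade.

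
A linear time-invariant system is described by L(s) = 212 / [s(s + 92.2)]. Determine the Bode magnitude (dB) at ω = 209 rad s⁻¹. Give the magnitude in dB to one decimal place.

|j209 + 92.2| = √(209² + 92.2²) = 228.4
|j209| = 209
|L(j209)| = 212 / (228.4 × 209) = 0.0044405
20 log₁₀(0.0044405) = -47.05 dB

-47.1 dB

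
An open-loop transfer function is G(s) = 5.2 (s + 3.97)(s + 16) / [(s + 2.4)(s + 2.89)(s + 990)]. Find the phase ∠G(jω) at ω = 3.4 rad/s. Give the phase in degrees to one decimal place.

∠(j3.4 + 3.97) = arctan(3.4/3.97) = 40.58°
∠(j3.4 + 16) = arctan(3.4/16) = 12.00°
∠(j3.4 + 2.4) = arctan(3.4/2.4) = 54.78°
∠(j3.4 + 2.89) = arctan(3.4/2.89) = 49.64°
∠(j3.4 + 990) = arctan(3.4/990) = 0.20°
∠G(j3.4) = 40.58° + 12.00° − (54.78° + 49.64° + 0.20°) = -52.04°

-52.0°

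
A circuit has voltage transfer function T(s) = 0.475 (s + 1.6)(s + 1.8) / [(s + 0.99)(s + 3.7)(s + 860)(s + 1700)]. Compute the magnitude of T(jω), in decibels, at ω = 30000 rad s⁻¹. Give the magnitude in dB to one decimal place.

-185.6 dB

|j30000 + 1.6| = √(30000² + 1.6²) = 3e+04
|j30000 + 1.8| = √(30000² + 1.8²) = 3e+04
|j30000 + 0.99| = √(30000² + 0.99²) = 3e+04
|j30000 + 3.7| = √(30000² + 3.7²) = 3e+04
|j30000 + 860| = √(30000² + 860²) = 3.001e+04
|j30000 + 1700| = √(30000² + 1700²) = 3.005e+04
|T(j30000)| = 0.475 × 3e+04 × 3e+04 / (3e+04 × 3e+04 × 3.001e+04 × 3.005e+04) = 5.2672e-10
20 log₁₀(5.2672e-10) = -185.57 dB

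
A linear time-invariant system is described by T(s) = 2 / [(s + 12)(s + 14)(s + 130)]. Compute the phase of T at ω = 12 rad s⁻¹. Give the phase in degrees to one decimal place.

∠(j12 + 12) = arctan(12/12) = 45.00°
∠(j12 + 14) = arctan(12/14) = 40.60°
∠(j12 + 130) = arctan(12/130) = 5.27°
∠T(j12) = − (45.00° + 40.60° + 5.27°) = -90.88°

-90.9°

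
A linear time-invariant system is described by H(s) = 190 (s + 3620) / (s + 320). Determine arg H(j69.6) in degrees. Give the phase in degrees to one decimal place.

∠(j69.6 + 3620) = arctan(69.6/3620) = 1.10°
∠(j69.6 + 320) = arctan(69.6/320) = 12.27°
∠H(j69.6) = 1.10° − 12.27° = -11.17°

-11.2°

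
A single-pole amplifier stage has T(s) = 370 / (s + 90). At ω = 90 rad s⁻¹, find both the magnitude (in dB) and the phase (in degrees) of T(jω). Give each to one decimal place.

|T| = 9.3 dB, ∠T = -45.0°

|j90 + 90| = √(90² + 90²) = 127.3
|T(j90)| = 370 / 127.3 = 2.907
20 log₁₀(2.907) = 9.27 dB
∠(j90 + 90) = arctan(90/90) = 45.00°
∠T(j90) = −45.00° = -45.00°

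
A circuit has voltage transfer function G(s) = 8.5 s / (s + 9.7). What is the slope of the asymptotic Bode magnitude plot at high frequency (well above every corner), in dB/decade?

With 1 zero and 1 pole, the high-frequency asymptotic slope is 20 × (1 − 1) = 0 dB/decade.

0 dB/decade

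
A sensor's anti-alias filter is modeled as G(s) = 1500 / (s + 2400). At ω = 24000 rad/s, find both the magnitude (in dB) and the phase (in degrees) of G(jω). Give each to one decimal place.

|j24000 + 2400| = √(24000² + 2400²) = 2.412e+04
|G(j24000)| = 1500 / 2.412e+04 = 0.06219
20 log₁₀(0.06219) = -24.13 dB
∠(j24000 + 2400) = arctan(24000/2400) = 84.29°
∠G(j24000) = −84.29° = -84.29°

|G| = -24.1 dB, ∠G = -84.3 deg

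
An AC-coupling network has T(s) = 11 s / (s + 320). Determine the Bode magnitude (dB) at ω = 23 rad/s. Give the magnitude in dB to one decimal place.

-2.1 dB

|j23| = 23
|j23 + 320| = √(23² + 320²) = 320.8
|T(j23)| = 11 × 23 / 320.8 = 0.78859
20 log₁₀(0.78859) = -2.06 dB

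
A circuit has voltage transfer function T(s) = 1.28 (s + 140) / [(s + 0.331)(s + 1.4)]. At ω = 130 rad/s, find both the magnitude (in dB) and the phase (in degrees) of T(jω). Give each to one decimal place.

|j130 + 140| = √(130² + 140²) = 191
|j130 + 0.331| = √(130² + 0.331²) = 130
|j130 + 1.4| = √(130² + 1.4²) = 130
|T(j130)| = 1.28 × 191 / (130 × 130) = 0.014469
20 log₁₀(0.014469) = -36.79 dB
∠(j130 + 140) = arctan(130/140) = 42.88°
∠(j130 + 0.331) = arctan(130/0.331) = 89.85°
∠(j130 + 1.4) = arctan(130/1.4) = 89.38°
∠T(j130) = 42.88° − (89.85° + 89.38°) = -136.36°

|T| = -36.8 dB, ∠T = -136.4°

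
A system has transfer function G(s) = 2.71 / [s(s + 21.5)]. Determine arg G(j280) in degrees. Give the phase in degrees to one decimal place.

∠(j280 + 21.5) = arctan(280/21.5) = 85.61°
∠(j280) = 90.00°
∠G(j280) = − (85.61° + 90.00°) = -175.61°

-175.6 deg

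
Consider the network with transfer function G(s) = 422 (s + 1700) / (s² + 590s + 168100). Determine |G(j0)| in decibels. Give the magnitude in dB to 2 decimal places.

12.60 dB

G(0) = 422 × 1700 / 168100 = 4.2677
20 log₁₀(4.2677) = 12.604 dB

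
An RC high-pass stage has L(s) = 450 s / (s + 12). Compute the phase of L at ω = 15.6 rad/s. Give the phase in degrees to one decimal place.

∠(j15.6) = 90.00°
∠(j15.6 + 12) = arctan(15.6/12) = 52.43°
∠L(j15.6) = 90.00° − 52.43° = 37.57°

37.6°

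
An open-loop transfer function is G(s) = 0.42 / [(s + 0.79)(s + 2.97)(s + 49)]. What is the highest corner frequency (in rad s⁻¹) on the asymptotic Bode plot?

49 rad s⁻¹

Break frequencies occur at each pole and zero magnitude: 0.79 rad s⁻¹, 2.97 rad s⁻¹, 49 rad s⁻¹.
The highest is 49 rad s⁻¹.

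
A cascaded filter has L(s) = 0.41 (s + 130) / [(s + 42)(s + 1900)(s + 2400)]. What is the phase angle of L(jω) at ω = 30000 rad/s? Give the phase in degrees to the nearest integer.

∠(j30000 + 130) = arctan(30000/130) = 89.75°
∠(j30000 + 42) = arctan(30000/42) = 89.92°
∠(j30000 + 1900) = arctan(30000/1900) = 86.38°
∠(j30000 + 2400) = arctan(30000/2400) = 85.43°
∠L(j30000) = 89.75° − (89.92° + 86.38° + 85.43°) = -171.97°

-172 deg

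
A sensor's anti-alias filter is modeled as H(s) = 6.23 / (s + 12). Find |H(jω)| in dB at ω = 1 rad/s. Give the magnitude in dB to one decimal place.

|j1 + 12| = √(1² + 12²) = 12.04
|H(j1)| = 6.23 / 12.04 = 0.51737
20 log₁₀(0.51737) = -5.72 dB

-5.7 dB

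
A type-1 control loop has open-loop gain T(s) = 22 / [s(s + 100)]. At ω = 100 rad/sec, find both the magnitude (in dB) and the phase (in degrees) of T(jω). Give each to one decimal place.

|T| = -56.2 dB, ∠T = -135.0°

|j100 + 100| = √(100² + 100²) = 141.4
|j100| = 100
|T(j100)| = 22 / (141.4 × 100) = 0.0015556
20 log₁₀(0.0015556) = -56.16 dB
∠(j100 + 100) = arctan(100/100) = 45.00°
∠(j100) = 90.00°
∠T(j100) = − (45.00° + 90.00°) = -135.00°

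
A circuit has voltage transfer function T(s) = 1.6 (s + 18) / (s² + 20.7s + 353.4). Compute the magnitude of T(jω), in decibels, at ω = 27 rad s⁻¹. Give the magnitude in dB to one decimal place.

-22.3 dB

|j27 + 18| = √(27² + 18²) = 32.45
|(j27)² + 20.7(j27) + 353.4| = |-375.6 + j558.9| = 673.4
|T(j27)| = 1.6 × 32.45 / 673.4 = 0.077103
20 log₁₀(0.077103) = -22.26 dB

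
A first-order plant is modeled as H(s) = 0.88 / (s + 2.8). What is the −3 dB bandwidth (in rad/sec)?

For a single-pole low-pass, the −3 dB point is at the pole: ω = 2.8 rad/sec.

2.8 rad/sec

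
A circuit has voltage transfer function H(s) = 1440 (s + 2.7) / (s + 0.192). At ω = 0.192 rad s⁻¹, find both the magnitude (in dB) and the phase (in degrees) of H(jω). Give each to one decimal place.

|j0.192 + 2.7| = √(0.192² + 2.7²) = 2.707
|j0.192 + 0.192| = √(0.192² + 0.192²) = 0.2715
|H(j0.192)| = 1440 × 2.707 / 0.2715 = 14355
20 log₁₀(14355) = 83.14 dB
∠(j0.192 + 2.7) = arctan(0.192/2.7) = 4.07°
∠(j0.192 + 0.192) = arctan(0.192/0.192) = 45.00°
∠H(j0.192) = 4.07° − 45.00° = -40.93°

|H| = 83.1 dB, ∠H = -40.9°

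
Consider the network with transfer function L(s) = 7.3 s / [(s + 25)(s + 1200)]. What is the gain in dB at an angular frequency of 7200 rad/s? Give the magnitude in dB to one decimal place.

-60.0 dB

|j7200| = 7200
|j7200 + 25| = √(7200² + 25²) = 7200
|j7200 + 1200| = √(7200² + 1200²) = 7299
|L(j7200)| = 7.3 × 7200 / (7200 × 7299) = 0.0010001
20 log₁₀(0.0010001) = -60.00 dB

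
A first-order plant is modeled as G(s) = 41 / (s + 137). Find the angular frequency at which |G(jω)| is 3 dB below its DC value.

For a single-pole low-pass, the −3 dB point is at the pole: ω = 137 rad/sec.

137 rad/sec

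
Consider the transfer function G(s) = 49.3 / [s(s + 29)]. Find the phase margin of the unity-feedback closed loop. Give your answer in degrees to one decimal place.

86.7°

Gain crossover: |G(jω)| = 1 at ω ≈ 1.7 rad/s.
∠G(j1.7) = −90° − arctan(1.7/29) ≈ -93.35°
PM = 180° + (-93.35°) = 86.65°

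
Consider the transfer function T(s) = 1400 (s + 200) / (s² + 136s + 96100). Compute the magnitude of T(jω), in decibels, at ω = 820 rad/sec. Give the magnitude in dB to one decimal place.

|j820 + 200| = √(820² + 200²) = 844
|(j820)² + 136(j820) + 96100| = |-5.763e+05 + j1.1152e+05| = 5.87e+05
|T(j820)| = 1400 × 844 / 5.87e+05 = 2.0131
20 log₁₀(2.0131) = 6.08 dB

6.1 dB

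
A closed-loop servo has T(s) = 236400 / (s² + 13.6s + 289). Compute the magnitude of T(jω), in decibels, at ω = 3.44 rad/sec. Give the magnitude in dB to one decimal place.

|(j3.44)² + 13.6(j3.44) + 289| = |277.17 + j46.784| = 281.1
|T(j3.44)| = 236400 / 281.1 = 841.02
20 log₁₀(841.02) = 58.50 dB

58.5 dB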